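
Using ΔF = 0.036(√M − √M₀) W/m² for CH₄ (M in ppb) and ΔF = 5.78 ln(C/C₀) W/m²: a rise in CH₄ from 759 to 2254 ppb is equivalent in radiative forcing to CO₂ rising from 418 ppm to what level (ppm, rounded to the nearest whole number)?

C ≈ 473 ppm

CH₄ forcing: 0.036 × (√2254 − √759) = 0.036 × (47.4763 − 27.5500) = 0.036 × 19.9263 = 0.71735 W/m².
Set 5.78 ln(C/418) = 0.71735: ln(C/418) = 0.71735/5.78 = 0.12411, so C = 418 × e^0.12411 = 418 × 1.13214 = 473.23 ppm.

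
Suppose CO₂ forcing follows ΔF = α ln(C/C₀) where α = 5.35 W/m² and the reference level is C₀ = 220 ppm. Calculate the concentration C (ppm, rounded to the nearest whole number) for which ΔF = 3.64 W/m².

Set 5.35 ln(C/220) = 3.64, so ln(C/220) = 3.64/5.35 = 0.68037.
Then C/220 = e^0.68037 = 1.97461, giving C = 220 × 1.97461 = 434.41 ppm.

C ≈ 434 ppm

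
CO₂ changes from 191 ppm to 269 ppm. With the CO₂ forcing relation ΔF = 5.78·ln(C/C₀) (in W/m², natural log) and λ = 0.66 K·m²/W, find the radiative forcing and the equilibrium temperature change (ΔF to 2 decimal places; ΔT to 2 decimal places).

ΔF = 1.98 W/m²; ΔT = 1.31 K

CO₂: 5.78 × ln(269/191) = 5.78 × ln(1.40838) = 5.78 × 0.34244 = 1.9793 W/m².
ΔT = λ ΔF = 0.66 × 1.98 = 1.3068 K.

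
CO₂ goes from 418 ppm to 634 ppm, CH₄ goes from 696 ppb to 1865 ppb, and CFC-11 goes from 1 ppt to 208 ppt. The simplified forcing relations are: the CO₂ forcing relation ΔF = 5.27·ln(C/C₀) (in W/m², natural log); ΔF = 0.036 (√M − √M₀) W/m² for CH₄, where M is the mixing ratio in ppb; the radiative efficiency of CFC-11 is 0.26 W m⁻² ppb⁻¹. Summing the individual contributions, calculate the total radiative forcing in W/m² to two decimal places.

ΔF = 2.85 W/m²

CO₂: 5.27 × ln(634/418) = 5.27 × ln(1.51675) = 5.27 × 0.41657 = 2.1953 W/m².
CH₄: 0.036 × (√1865 − √696) = 0.036 × (43.1856 − 26.3818) = 0.036 × 16.8038 = 0.6049 W/m².
CFC-11: Δ = 208 − 1 = 207 ppt = 0.207 ppb; ΔF = 0.26 × 0.207 = 0.0538 W/m².
Total ΔF = 2.1953 + 0.6049 + 0.0538 = 2.8540 W/m².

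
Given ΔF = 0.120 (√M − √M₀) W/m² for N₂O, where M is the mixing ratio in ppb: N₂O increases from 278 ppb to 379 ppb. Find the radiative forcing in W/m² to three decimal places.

N₂O: 0.120 × (√379 − √278) = 0.120 × (19.4679 − 16.6733) = 0.120 × 2.7946 = 0.3354 W/m².

ΔF = 0.335 W/m²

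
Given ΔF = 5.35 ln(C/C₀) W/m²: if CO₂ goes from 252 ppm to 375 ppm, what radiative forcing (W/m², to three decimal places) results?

CO₂: 5.35 × ln(375/252) = 5.35 × ln(1.48810) = 5.35 × 0.39750 = 2.1266 W/m².

ΔF = 2.127 W/m²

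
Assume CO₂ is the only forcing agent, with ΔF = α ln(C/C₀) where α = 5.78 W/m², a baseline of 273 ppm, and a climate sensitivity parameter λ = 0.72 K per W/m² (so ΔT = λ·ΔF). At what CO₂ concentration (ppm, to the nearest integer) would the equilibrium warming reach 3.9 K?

C ≈ 697 ppm

Required forcing: ΔF = ΔT/λ = 3.9/0.72 = 5.4167 W/m².
Then ln(C/273) = ΔF/5.78 = 5.4167/5.78 = 0.93715.
So C = 273 × e^0.93715 = 273 × 2.55270 = 696.89 ppm.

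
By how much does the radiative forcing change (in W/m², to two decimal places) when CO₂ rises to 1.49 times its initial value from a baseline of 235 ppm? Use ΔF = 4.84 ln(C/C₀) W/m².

ΔF = 1.93 W/m²

ΔF = 4.84 × ln(1.49) = 4.84 × 0.39878 = 1.9301 W/m².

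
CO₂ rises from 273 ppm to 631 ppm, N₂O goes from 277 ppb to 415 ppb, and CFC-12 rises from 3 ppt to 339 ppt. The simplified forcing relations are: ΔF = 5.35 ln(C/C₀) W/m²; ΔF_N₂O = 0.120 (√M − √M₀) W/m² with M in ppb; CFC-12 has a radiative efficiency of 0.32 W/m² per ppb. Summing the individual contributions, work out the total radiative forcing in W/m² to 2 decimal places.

ΔF = 5.04 W/m²

CO₂: 5.35 × ln(631/273) = 5.35 × ln(2.31136) = 5.35 × 0.83784 = 4.4824 W/m².
N₂O: 0.120 × (√415 − √277) = 0.120 × (20.3715 − 16.6433) = 0.120 × 3.7282 = 0.4474 W/m².
CFC-12: Δ = 339 − 3 = 336 ppt = 0.336 ppb; ΔF = 0.32 × 0.336 = 0.1075 W/m².
Total ΔF = 4.4824 + 0.4474 + 0.1075 = 5.0373 W/m².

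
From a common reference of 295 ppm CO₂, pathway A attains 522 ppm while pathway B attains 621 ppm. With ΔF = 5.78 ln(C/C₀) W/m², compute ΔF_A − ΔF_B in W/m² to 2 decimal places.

ΔF_A = 5.78 ln(522/295) = 5.78 × 0.57069 = 3.2986 W/m².
ΔF_B = 5.78 ln(621/295) = 5.78 × 0.74436 = 4.3024 W/m².
Difference: 3.2986 − 4.3024 = -1.0038 W/m².

ΔF_A − ΔF_B = -1.00 W/m²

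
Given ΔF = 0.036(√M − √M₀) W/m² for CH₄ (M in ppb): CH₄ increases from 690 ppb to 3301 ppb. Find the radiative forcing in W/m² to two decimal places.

CH₄: 0.036 × (√3301 − √690) = 0.036 × (57.4543 − 26.2679) = 0.036 × 31.1864 = 1.1227 W/m².

ΔF = 1.12 W/m²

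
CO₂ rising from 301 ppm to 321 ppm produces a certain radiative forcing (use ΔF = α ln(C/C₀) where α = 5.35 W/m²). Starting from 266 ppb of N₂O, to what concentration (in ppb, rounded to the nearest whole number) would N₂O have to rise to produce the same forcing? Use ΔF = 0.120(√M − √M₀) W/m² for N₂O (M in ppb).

M ≈ 368 ppb

CO₂ forcing: 5.35 × ln(321/301) = 5.35 × 0.064331 = 0.34417 W/m².
Set 0.120(√M − √266) = 0.34417: √M = 0.34417/0.120 + √266 = 2.8681 + 16.3095 = 19.1776.
M = (19.1776)² = 367.78 ppb.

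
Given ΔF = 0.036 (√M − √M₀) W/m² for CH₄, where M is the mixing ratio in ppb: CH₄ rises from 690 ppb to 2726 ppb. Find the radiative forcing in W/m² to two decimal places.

ΔF = 0.93 W/m²

CH₄: 0.036 × (√2726 − √690) = 0.036 × (52.2111 − 26.2679) = 0.036 × 25.9432 = 0.9340 W/m².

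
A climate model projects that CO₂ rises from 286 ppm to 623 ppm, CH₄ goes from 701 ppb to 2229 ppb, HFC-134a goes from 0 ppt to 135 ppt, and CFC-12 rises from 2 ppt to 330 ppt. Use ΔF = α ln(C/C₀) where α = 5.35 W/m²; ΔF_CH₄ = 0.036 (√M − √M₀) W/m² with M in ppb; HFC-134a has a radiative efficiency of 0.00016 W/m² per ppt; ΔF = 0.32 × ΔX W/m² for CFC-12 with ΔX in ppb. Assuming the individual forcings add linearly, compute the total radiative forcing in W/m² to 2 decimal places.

CO₂: 5.35 × ln(623/286) = 5.35 × ln(2.17832) = 5.35 × 0.77855 = 4.1652 W/m².
CH₄: 0.036 × (√2229 − √701) = 0.036 × (47.2123 − 26.4764) = 0.036 × 20.7359 = 0.7465 W/m².
HFC-134a: ΔF = 0.00016 × (135 − 0) = 0.00016 × 135 = 0.0216 W/m².
CFC-12: Δ = 330 − 2 = 328 ppt = 0.328 ppb; ΔF = 0.32 × 0.328 = 0.1050 W/m².
Total ΔF = 4.1652 + 0.7465 + 0.0216 + 0.1050 = 5.0383 W/m².

ΔF = 5.04 W/m²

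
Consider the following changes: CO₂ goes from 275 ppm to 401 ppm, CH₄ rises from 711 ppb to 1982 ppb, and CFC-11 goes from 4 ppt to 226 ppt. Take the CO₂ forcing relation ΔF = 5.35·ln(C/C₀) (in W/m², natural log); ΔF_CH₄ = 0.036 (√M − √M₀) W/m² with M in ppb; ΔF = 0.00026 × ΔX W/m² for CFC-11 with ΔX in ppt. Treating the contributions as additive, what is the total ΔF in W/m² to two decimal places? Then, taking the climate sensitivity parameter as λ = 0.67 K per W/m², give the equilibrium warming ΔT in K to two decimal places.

CO₂: 5.35 × ln(401/275) = 5.35 × ln(1.45818) = 5.35 × 0.37719 = 2.0180 W/m².
CH₄: 0.036 × (√1982 − √711) = 0.036 × (44.5197 − 26.6646) = 0.036 × 17.8551 = 0.6428 W/m².
CFC-11: ΔF = 0.00026 × (226 − 4) = 0.00026 × 222 = 0.0577 W/m².
Total ΔF = 2.0180 + 0.6428 + 0.0577 = 2.7185 W/m².
ΔT = λ ΔF = 0.67 × 2.72 = 1.8224 K.

ΔF = 2.72 W/m²; ΔT = 1.82 K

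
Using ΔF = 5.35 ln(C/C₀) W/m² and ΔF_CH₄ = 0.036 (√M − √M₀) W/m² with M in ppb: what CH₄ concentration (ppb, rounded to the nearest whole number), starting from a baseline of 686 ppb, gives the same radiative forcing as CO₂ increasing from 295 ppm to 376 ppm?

M ≈ 3875 ppb

CO₂ forcing: 5.35 × ln(376/295) = 5.35 × 0.242614 = 1.29798 W/m².
Set 0.036(√M − √686) = 1.29798: √M = 1.29798/0.036 + √686 = 36.0550 + 26.1916 = 62.2466.
M = (62.2466)² = 3874.64 ppb.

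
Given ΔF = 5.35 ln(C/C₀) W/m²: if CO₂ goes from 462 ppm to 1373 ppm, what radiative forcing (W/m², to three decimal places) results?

CO₂: 5.35 × ln(1373/462) = 5.35 × ln(2.97186) = 5.35 × 1.08919 = 5.8272 W/m².

ΔF = 5.827 W/m²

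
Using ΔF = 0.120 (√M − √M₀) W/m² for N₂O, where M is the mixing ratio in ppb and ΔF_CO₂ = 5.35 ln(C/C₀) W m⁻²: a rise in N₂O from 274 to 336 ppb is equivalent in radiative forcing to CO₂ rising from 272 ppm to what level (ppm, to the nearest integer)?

C ≈ 283 ppm

N₂O forcing: 0.120 × (√336 − √274) = 0.120 × (18.3303 − 16.5529) = 0.120 × 1.7774 = 0.21329 W/m².
Set 5.35 ln(C/272) = 0.21329: ln(C/272) = 0.21329/5.35 = 0.03987, so C = 272 × e^0.03987 = 272 × 1.04068 = 283.06 ppm.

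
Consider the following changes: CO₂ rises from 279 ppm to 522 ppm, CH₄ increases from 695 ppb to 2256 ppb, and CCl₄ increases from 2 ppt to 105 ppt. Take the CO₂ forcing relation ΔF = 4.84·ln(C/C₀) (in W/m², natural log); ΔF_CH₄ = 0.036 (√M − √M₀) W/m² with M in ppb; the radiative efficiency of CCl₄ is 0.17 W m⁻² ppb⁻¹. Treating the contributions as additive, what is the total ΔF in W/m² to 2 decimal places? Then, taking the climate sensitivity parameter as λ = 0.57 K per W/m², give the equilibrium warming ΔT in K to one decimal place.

ΔF = 3.81 W/m²; ΔT = 2.2 K

CO₂: 4.84 × ln(522/279) = 4.84 × ln(1.87097) = 4.84 × 0.62646 = 3.0321 W/m².
CH₄: 0.036 × (√2256 − √695) = 0.036 × (47.4974 − 26.3629) = 0.036 × 21.1345 = 0.7608 W/m².
CCl₄: Δ = 105 − 2 = 103 ppt = 0.103 ppb; ΔF = 0.17 × 0.103 = 0.0175 W/m².
Total ΔF = 3.0321 + 0.7608 + 0.0175 = 3.8104 W/m².
ΔT = λ ΔF = 0.57 × 3.81 = 2.1717 K.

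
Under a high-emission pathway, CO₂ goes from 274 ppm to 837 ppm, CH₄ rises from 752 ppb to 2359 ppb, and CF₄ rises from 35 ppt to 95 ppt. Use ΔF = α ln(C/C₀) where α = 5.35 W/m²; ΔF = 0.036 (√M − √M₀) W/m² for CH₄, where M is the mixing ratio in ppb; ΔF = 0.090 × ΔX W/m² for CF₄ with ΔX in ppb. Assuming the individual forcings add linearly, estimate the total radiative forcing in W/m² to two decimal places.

ΔF = 6.74 W/m²

CO₂: 5.35 × ln(837/274) = 5.35 × ln(3.05474) = 5.35 × 1.11669 = 5.9743 W/m².
CH₄: 0.036 × (√2359 − √752) = 0.036 × (48.5695 − 27.4226) = 0.036 × 21.1469 = 0.7613 W/m².
CF₄: Δ = 95 − 35 = 60 ppt = 0.060 ppb; ΔF = 0.090 × 0.060 = 0.0054 W/m².
Total ΔF = 5.9743 + 0.7613 + 0.0054 = 6.7410 W/m².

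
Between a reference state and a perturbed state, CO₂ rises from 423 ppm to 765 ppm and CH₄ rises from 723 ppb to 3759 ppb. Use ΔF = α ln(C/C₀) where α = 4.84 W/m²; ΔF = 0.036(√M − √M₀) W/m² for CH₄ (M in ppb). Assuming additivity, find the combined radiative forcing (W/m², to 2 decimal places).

CO₂: 4.84 × ln(765/423) = 4.84 × ln(1.80851) = 4.84 × 0.59250 = 2.8677 W/m².
CH₄: 0.036 × (√3759 − √723) = 0.036 × (61.3107 − 26.8887) = 0.036 × 34.4220 = 1.2392 W/m².
Total ΔF = 2.8677 + 1.2392 = 4.1069 W/m².

ΔF = 4.11 W/m²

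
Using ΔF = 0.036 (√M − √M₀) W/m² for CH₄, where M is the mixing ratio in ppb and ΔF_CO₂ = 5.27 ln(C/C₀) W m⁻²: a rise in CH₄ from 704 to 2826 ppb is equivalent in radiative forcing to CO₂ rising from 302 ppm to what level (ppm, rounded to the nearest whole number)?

C ≈ 362 ppm

CH₄ forcing: 0.036 × (√2826 − √704) = 0.036 × (53.1601 − 26.5330) = 0.036 × 26.6271 = 0.95858 W/m².
Set 5.27 ln(C/302) = 0.95858: ln(C/302) = 0.95858/5.27 = 0.18189, so C = 302 × e^0.18189 = 302 × 1.19948 = 362.24 ppm.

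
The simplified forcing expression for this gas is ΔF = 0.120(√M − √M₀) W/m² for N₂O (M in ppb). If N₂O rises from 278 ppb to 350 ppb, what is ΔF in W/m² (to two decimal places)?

ΔF = 0.24 W/m²

N₂O: 0.120 × (√350 − √278) = 0.120 × (18.7083 − 16.6733) = 0.120 × 2.0350 = 0.2442 W/m².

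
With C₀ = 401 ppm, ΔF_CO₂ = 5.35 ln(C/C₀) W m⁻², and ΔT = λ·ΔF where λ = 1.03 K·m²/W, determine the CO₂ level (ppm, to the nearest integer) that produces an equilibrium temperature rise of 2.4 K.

C ≈ 620 ppm

Required forcing: ΔF = ΔT/λ = 2.4/1.03 = 2.3301 W/m².
Then ln(C/401) = ΔF/5.35 = 2.3301/5.35 = 0.43553.
So C = 401 × e^0.43553 = 401 × 1.54578 = 619.86 ppm.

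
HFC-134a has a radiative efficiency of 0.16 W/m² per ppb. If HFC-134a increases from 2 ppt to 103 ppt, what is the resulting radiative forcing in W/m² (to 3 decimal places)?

HFC-134a: Δ = 103 − 2 = 101 ppt = 0.101 ppb; ΔF = 0.16 × 0.101 = 0.0162 W/m².

ΔF = 0.016 W/m²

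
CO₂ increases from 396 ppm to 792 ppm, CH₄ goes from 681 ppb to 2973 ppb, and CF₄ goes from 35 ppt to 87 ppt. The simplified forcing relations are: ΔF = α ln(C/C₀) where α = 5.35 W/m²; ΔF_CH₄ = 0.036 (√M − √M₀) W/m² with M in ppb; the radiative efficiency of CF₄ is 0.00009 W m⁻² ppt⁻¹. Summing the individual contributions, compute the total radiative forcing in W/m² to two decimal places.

CO₂: 5.35 × ln(792/396) = 5.35 × ln(2.00000) = 5.35 × 0.69315 = 3.7084 W/m².
CH₄: 0.036 × (√2973 − √681) = 0.036 × (54.5252 − 26.0960) = 0.036 × 28.4292 = 1.0235 W/m².
CF₄: ΔF = 0.00009 × (87 − 35) = 0.00009 × 52 = 0.0047 W/m².
Total ΔF = 3.7084 + 1.0235 + 0.0047 = 4.7366 W/m².

ΔF = 4.74 W/m²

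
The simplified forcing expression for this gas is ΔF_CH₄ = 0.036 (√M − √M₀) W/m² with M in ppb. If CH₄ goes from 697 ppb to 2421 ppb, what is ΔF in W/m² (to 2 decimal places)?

CH₄: 0.036 × (√2421 − √697) = 0.036 × (49.2037 − 26.4008) = 0.036 × 22.8029 = 0.8209 W/m².

ΔF = 0.82 W/m²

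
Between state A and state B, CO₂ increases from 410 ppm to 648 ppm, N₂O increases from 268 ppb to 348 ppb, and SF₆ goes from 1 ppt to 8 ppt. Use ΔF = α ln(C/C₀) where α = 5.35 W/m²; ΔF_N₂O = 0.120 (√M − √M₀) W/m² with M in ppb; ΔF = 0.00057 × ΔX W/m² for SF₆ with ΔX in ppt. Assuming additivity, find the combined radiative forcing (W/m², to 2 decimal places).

CO₂: 5.35 × ln(648/410) = 5.35 × ln(1.58049) = 5.35 × 0.45773 = 2.4489 W/m².
N₂O: 0.120 × (√348 − √268) = 0.120 × (18.6548 − 16.3707) = 0.120 × 2.2841 = 0.2741 W/m².
SF₆: ΔF = 0.00057 × (8 − 1) = 0.00057 × 7 = 0.0040 W/m².
Total ΔF = 2.4489 + 0.2741 + 0.0040 = 2.7270 W/m².

ΔF = 2.73 W/m²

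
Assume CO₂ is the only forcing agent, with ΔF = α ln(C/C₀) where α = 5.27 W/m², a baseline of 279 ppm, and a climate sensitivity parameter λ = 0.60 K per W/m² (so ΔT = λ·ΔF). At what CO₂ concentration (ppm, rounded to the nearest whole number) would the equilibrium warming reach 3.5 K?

Required forcing: ΔF = ΔT/λ = 3.5/0.60 = 5.8333 W/m².
Then ln(C/279) = ΔF/5.27 = 5.8333/5.27 = 1.10689.
So C = 279 × e^1.10689 = 279 × 3.02494 = 843.96 ppm.

C ≈ 844 ppm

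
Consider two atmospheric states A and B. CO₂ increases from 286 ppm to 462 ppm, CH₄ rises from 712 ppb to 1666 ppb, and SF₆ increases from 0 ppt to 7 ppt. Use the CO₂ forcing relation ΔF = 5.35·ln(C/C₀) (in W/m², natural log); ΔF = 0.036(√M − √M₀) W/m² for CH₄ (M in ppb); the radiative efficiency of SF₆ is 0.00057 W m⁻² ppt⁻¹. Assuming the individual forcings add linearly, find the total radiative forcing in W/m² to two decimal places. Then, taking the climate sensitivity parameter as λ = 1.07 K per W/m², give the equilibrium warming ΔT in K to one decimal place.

ΔF = 3.08 W/m²; ΔT = 3.3 K

CO₂: 5.35 × ln(462/286) = 5.35 × ln(1.61538) = 5.35 × 0.47957 = 2.5657 W/m².
CH₄: 0.036 × (√1666 − √712) = 0.036 × (40.8167 − 26.6833) = 0.036 × 14.1334 = 0.5088 W/m².
SF₆: ΔF = 0.00057 × (7 − 0) = 0.00057 × 7 = 0.0040 W/m².
Total ΔF = 2.5657 + 0.5088 + 0.0040 = 3.0785 W/m².
ΔT = λ ΔF = 1.07 × 3.08 = 3.2956 K.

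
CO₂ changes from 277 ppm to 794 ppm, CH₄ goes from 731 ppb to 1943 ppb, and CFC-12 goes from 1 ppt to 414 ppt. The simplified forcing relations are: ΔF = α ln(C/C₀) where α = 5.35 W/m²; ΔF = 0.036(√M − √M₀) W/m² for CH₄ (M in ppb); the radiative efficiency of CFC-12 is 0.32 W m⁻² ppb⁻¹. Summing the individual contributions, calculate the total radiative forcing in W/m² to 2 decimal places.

ΔF = 6.38 W/m²

CO₂: 5.35 × ln(794/277) = 5.35 × ln(2.86643) = 5.35 × 1.05307 = 5.6339 W/m².
CH₄: 0.036 × (√1943 − √731) = 0.036 × (44.0795 − 27.0370) = 0.036 × 17.0425 = 0.6135 W/m².
CFC-12: Δ = 414 − 1 = 413 ppt = 0.413 ppb; ΔF = 0.32 × 0.413 = 0.1322 W/m².
Total ΔF = 5.6339 + 0.6135 + 0.1322 = 6.3796 W/m².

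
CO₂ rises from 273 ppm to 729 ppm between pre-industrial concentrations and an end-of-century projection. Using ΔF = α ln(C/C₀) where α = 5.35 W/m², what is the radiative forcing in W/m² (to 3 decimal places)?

ΔF = 5.255 W/m²

CO₂: 5.35 × ln(729/273) = 5.35 × ln(2.67033) = 5.35 × 0.98220 = 5.2548 W/m².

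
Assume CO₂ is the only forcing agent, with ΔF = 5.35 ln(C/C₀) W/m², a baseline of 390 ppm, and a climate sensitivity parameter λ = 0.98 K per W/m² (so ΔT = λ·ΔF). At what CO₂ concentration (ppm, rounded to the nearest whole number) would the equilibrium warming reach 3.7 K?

C ≈ 790 ppm

Required forcing: ΔF = ΔT/λ = 3.7/0.98 = 3.7755 W/m².
Then ln(C/390) = ΔF/5.35 = 3.7755/5.35 = 0.70570.
So C = 390 × e^0.70570 = 390 × 2.02526 = 789.85 ppm.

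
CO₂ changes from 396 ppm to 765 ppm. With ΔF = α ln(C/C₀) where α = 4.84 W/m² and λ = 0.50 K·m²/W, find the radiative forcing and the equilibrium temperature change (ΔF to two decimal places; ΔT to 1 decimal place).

CO₂: 4.84 × ln(765/396) = 4.84 × ln(1.93182) = 4.84 × 0.65846 = 3.1869 W/m².
ΔT = λ ΔF = 0.50 × 3.19 = 1.5950 K.

ΔF = 3.19 W/m²; ΔT = 1.6 K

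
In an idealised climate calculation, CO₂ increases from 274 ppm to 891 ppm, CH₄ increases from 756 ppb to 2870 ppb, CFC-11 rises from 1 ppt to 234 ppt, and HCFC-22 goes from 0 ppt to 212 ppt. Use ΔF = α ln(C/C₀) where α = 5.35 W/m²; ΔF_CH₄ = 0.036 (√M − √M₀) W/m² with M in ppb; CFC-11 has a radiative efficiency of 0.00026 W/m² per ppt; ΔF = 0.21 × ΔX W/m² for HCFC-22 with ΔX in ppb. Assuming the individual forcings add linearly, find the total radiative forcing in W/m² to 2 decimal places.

ΔF = 7.35 W/m²

CO₂: 5.35 × ln(891/274) = 5.35 × ln(3.25182) = 5.35 × 1.17921 = 6.3088 W/m².
CH₄: 0.036 × (√2870 − √756) = 0.036 × (53.5724 − 27.4955) = 0.036 × 26.0769 = 0.9388 W/m².
CFC-11: ΔF = 0.00026 × (234 − 1) = 0.00026 × 233 = 0.0606 W/m².
HCFC-22: Δ = 212 − 0 = 212 ppt = 0.212 ppb; ΔF = 0.21 × 0.212 = 0.0445 W/m².
Total ΔF = 6.3088 + 0.9388 + 0.0606 + 0.0445 = 7.3527 W/m².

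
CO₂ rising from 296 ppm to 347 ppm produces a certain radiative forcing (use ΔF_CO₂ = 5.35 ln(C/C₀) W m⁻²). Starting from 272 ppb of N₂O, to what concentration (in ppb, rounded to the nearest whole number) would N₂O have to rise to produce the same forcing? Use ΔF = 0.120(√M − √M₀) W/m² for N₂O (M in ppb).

M ≈ 556 ppb

CO₂ forcing: 5.35 × ln(347/296) = 5.35 × 0.158965 = 0.85046 W/m².
Set 0.120(√M − √272) = 0.85046: √M = 0.85046/0.120 + √272 = 7.0872 + 16.4924 = 23.5796.
M = (23.5796)² = 556.00 ppb.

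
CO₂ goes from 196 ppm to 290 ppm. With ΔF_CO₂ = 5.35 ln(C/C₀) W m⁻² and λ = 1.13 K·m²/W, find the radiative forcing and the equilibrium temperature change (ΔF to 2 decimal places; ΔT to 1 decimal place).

CO₂: 5.35 × ln(290/196) = 5.35 × ln(1.47959) = 5.35 × 0.39177 = 2.0960 W/m².
ΔT = λ ΔF = 1.13 × 2.10 = 2.3730 K.

ΔF = 2.10 W/m²; ΔT = 2.4 K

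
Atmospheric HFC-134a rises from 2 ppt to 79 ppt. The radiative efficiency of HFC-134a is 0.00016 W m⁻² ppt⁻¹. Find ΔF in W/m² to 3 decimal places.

ΔF = 0.012 W/m²

HFC-134a: ΔF = 0.00016 × (79 − 2) = 0.00016 × 77 = 0.0123 W/m².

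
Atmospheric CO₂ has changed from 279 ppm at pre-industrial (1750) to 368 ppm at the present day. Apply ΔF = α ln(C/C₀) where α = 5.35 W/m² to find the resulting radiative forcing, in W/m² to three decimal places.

ΔF = 1.481 W/m²

CO₂: 5.35 × ln(368/279) = 5.35 × ln(1.31900) = 5.35 × 0.27687 = 1.4813 W/m².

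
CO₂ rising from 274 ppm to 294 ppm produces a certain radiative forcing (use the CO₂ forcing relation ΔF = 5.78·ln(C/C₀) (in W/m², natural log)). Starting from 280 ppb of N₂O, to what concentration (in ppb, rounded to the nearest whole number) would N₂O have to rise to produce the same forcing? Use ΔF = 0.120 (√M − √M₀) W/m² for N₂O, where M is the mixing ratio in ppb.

CO₂ forcing: 5.78 × ln(294/274) = 5.78 × 0.070452 = 0.40721 W/m².
Set 0.120(√M − √280) = 0.40721: √M = 0.40721/0.120 + √280 = 3.3934 + 16.7332 = 20.1266.
M = (20.1266)² = 405.08 ppb.

M ≈ 405 ppb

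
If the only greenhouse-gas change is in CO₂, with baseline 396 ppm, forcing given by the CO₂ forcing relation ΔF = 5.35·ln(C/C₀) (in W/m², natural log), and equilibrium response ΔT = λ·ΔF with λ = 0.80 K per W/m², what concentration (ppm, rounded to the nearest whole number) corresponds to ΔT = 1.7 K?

C ≈ 589 ppm

Required forcing: ΔF = ΔT/λ = 1.7/0.80 = 2.1250 W/m².
Then ln(C/396) = ΔF/5.35 = 2.1250/5.35 = 0.39720.
So C = 396 × e^0.39720 = 396 × 1.48765 = 589.11 ppm.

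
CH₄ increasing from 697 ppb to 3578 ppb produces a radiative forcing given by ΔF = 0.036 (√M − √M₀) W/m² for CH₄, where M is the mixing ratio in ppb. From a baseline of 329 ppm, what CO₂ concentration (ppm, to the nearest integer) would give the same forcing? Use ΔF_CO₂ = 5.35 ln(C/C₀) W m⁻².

CH₄ forcing: 0.036 × (√3578 − √697) = 0.036 × (59.8164 − 26.4008) = 0.036 × 33.4156 = 1.20296 W/m².
Set 5.35 ln(C/329) = 1.20296: ln(C/329) = 1.20296/5.35 = 0.22485, so C = 329 × e^0.22485 = 329 × 1.25213 = 411.95 ppm.

C ≈ 412 ppm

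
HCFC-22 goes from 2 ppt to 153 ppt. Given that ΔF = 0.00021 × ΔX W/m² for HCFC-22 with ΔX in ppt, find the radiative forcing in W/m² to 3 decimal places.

ΔF = 0.032 W/m²

HCFC-22: ΔF = 0.00021 × (153 − 2) = 0.00021 × 151 = 0.0317 W/m².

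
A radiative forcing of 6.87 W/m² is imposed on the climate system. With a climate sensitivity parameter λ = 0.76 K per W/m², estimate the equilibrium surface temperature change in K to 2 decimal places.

ΔT = λ ΔF = 0.76 × 6.87 = 5.2212 K.

ΔT = 5.22 K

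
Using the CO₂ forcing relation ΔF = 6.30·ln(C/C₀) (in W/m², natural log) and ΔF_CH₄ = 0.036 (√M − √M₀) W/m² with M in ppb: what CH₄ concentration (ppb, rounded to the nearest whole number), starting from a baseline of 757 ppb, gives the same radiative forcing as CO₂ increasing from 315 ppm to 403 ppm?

CO₂ forcing: 6.30 × ln(403/315) = 6.30 × 0.246364 = 1.55209 W/m².
Set 0.036(√M − √757) = 1.55209: √M = 1.55209/0.036 + √757 = 43.1136 + 27.5136 = 70.6272.
M = (70.6272)² = 4988.20 ppb.

M ≈ 4988 ppb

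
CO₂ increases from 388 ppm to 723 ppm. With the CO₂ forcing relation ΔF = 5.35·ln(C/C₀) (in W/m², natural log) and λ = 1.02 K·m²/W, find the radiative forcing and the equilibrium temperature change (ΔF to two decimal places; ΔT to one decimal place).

CO₂: 5.35 × ln(723/388) = 5.35 × ln(1.86340) = 5.35 × 0.62240 = 3.3298 W/m².
ΔT = λ ΔF = 1.02 × 3.33 = 3.3966 K.

ΔF = 3.33 W/m²; ΔT = 3.4 K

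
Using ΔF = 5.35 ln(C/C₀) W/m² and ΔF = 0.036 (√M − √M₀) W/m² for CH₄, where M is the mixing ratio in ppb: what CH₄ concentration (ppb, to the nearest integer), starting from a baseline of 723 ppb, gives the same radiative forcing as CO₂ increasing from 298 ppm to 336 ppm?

CO₂ forcing: 5.35 × ln(336/298) = 5.35 × 0.120018 = 0.64210 W/m².
Set 0.036(√M − √723) = 0.64210: √M = 0.64210/0.036 + √723 = 17.8361 + 26.8887 = 44.7248.
M = (44.7248)² = 2000.31 ppb.

M ≈ 2000 ppb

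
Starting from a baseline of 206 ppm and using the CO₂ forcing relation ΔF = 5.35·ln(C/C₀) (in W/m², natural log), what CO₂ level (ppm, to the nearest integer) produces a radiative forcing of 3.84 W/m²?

Set 5.35 ln(C/206) = 3.84, so ln(C/206) = 3.84/5.35 = 0.71776.
Then C/206 = e^0.71776 = 2.04984, giving C = 206 × 2.04984 = 422.27 ppm.

C ≈ 422 ppm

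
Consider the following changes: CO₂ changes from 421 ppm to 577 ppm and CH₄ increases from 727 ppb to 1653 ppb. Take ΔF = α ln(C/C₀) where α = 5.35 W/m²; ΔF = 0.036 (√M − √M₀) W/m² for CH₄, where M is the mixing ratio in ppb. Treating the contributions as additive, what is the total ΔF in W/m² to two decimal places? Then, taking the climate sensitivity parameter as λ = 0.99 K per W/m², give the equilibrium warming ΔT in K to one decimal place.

ΔF = 2.18 W/m²; ΔT = 2.2 K

CO₂: 5.35 × ln(577/421) = 5.35 × ln(1.37055) = 5.35 × 0.31521 = 1.6864 W/m².
CH₄: 0.036 × (√1653 − √727) = 0.036 × (40.6571 − 26.9629) = 0.036 × 13.6942 = 0.4930 W/m².
Total ΔF = 1.6864 + 0.4930 = 2.1794 W/m².
ΔT = λ ΔF = 0.99 × 2.18 = 2.1582 K.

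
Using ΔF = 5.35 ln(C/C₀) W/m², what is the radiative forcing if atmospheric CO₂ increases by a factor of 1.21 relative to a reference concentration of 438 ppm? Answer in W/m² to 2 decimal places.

ΔF = 5.35 × ln(1.21) = 5.35 × 0.19062 = 1.0198 W/m².

ΔF = 1.02 W/m²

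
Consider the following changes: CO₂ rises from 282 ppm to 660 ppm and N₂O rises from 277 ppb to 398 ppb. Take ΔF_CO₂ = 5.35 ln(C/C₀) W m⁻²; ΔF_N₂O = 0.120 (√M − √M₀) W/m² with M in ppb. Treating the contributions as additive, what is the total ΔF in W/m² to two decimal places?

CO₂: 5.35 × ln(660/282) = 5.35 × ln(2.34043) = 5.35 × 0.85033 = 4.5493 W/m².
N₂O: 0.120 × (√398 − √277) = 0.120 × (19.9499 − 16.6433) = 0.120 × 3.3066 = 0.3968 W/m².
Total ΔF = 4.5493 + 0.3968 = 4.9461 W/m².

ΔF = 4.95 W/m²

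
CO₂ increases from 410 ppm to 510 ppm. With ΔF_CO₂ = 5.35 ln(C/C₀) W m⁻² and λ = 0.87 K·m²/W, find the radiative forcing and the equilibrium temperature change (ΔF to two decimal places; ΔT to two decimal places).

ΔF = 1.17 W/m²; ΔT = 1.02 K

CO₂: 5.35 × ln(510/410) = 5.35 × ln(1.24390) = 5.35 × 0.21825 = 1.1676 W/m².
ΔT = λ ΔF = 0.87 × 1.17 = 1.0179 K.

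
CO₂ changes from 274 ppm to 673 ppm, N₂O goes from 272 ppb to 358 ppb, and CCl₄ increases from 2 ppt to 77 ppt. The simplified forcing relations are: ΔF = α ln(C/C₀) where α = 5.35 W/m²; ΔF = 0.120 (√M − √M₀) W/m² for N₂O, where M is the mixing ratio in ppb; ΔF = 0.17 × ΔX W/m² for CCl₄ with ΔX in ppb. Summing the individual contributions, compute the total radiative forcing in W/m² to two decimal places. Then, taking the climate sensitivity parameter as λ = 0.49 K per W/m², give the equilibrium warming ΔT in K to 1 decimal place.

ΔF = 5.11 W/m²; ΔT = 2.5 K

CO₂: 5.35 × ln(673/274) = 5.35 × ln(2.45620) = 5.35 × 0.89862 = 4.8076 W/m².
N₂O: 0.120 × (√358 − √272) = 0.120 × (18.9209 − 16.4924) = 0.120 × 2.4285 = 0.2914 W/m².
CCl₄: Δ = 77 − 2 = 75 ppt = 0.075 ppb; ΔF = 0.17 × 0.075 = 0.0128 W/m².
Total ΔF = 4.8076 + 0.2914 + 0.0128 = 5.1118 W/m².
ΔT = λ ΔF = 0.49 × 5.11 = 2.5039 K.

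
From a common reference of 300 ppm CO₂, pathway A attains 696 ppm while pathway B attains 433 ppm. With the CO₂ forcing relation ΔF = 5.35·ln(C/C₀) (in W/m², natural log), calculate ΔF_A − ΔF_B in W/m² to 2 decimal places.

ΔF_A − ΔF_B = 2.54 W/m²

ΔF_A = 5.35 ln(696/300) = 5.35 × 0.84157 = 4.5024 W/m².
ΔF_B = 5.35 ln(433/300) = 5.35 × 0.36696 = 1.9632 W/m².
Difference: 4.5024 − 1.9632 = 2.5392 W/m².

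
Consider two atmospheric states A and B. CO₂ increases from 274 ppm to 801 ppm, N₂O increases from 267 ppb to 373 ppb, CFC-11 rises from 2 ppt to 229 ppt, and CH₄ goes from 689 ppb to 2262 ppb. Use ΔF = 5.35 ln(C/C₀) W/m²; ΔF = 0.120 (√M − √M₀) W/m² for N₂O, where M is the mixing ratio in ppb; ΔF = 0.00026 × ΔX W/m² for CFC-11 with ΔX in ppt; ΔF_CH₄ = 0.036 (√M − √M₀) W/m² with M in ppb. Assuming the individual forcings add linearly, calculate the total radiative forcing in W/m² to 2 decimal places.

ΔF = 6.92 W/m²

CO₂: 5.35 × ln(801/274) = 5.35 × ln(2.92336) = 5.35 × 1.07273 = 5.7391 W/m².
N₂O: 0.120 × (√373 − √267) = 0.120 × (19.3132 − 16.3401) = 0.120 × 2.9731 = 0.3568 W/m².
CFC-11: ΔF = 0.00026 × (229 − 2) = 0.00026 × 227 = 0.0590 W/m².
CH₄: 0.036 × (√2262 − √689) = 0.036 × (47.5605 − 26.2488) = 0.036 × 21.3117 = 0.7672 W/m².
Total ΔF = 5.7391 + 0.3568 + 0.0590 + 0.7672 = 6.9221 W/m².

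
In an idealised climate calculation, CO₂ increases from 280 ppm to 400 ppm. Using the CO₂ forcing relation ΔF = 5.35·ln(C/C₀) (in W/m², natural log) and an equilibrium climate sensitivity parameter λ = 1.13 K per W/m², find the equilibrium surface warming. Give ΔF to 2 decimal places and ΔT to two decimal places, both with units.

CO₂: 5.35 × ln(400/280) = 5.35 × ln(1.42857) = 5.35 × 0.35667 = 1.9082 W/m².
ΔT = λ ΔF = 1.13 × 1.91 = 2.1583 K.

ΔF = 1.91 W/m²; ΔT = 2.16 K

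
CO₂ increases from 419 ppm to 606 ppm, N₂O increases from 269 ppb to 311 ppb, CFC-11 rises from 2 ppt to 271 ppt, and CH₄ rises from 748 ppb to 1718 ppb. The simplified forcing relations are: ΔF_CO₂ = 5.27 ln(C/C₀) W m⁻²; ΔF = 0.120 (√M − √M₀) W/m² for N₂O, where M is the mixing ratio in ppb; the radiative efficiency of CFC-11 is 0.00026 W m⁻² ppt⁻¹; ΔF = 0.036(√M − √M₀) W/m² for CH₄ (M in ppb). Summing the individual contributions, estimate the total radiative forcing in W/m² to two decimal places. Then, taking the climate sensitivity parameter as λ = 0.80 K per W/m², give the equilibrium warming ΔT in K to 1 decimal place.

ΔF = 2.67 W/m²; ΔT = 2.1 K

CO₂: 5.27 × ln(606/419) = 5.27 × ln(1.44630) = 5.27 × 0.36901 = 1.9447 W/m².
N₂O: 0.120 × (√311 − √269) = 0.120 × (17.6352 − 16.4012) = 0.120 × 1.2340 = 0.1481 W/m².
CFC-11: ΔF = 0.00026 × (271 − 2) = 0.00026 × 269 = 0.0699 W/m².
CH₄: 0.036 × (√1718 − √748) = 0.036 × (41.4488 − 27.3496) = 0.036 × 14.0992 = 0.5076 W/m².
Total ΔF = 1.9447 + 0.1481 + 0.0699 + 0.5076 = 2.6703 W/m².
ΔT = λ ΔF = 0.80 × 2.67 = 2.1360 K.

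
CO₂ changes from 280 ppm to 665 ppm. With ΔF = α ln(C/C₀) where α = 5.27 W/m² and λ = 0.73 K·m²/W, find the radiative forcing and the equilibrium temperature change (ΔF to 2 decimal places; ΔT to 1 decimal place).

ΔF = 4.56 W/m²; ΔT = 3.3 K

CO₂: 5.27 × ln(665/280) = 5.27 × ln(2.37500) = 5.27 × 0.86500 = 4.5586 W/m².
ΔT = λ ΔF = 0.73 × 4.56 = 3.3288 K.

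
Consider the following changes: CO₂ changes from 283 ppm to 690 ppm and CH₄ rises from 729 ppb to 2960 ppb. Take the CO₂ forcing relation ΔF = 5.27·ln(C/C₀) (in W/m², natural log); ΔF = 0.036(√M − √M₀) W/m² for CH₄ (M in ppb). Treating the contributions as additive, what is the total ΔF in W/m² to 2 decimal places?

ΔF = 5.68 W/m²

CO₂: 5.27 × ln(690/283) = 5.27 × ln(2.43816) = 5.27 × 0.89124 = 4.6968 W/m².
CH₄: 0.036 × (√2960 − √729) = 0.036 × (54.4059 − 27.0000) = 0.036 × 27.4059 = 0.9866 W/m².
Total ΔF = 4.6968 + 0.9866 = 5.6834 W/m².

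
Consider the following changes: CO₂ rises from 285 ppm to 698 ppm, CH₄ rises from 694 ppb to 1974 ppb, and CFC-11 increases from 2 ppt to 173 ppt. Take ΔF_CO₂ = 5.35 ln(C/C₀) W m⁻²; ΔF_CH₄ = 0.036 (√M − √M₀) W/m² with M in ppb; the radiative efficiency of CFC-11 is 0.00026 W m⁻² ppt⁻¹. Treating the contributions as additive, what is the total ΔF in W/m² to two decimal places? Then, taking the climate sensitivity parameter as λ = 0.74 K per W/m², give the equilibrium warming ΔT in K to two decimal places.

CO₂: 5.35 × ln(698/285) = 5.35 × ln(2.44912) = 5.35 × 0.89573 = 4.7922 W/m².
CH₄: 0.036 × (√1974 − √694) = 0.036 × (44.4297 − 26.3439) = 0.036 × 18.0858 = 0.6511 W/m².
CFC-11: ΔF = 0.00026 × (173 − 2) = 0.00026 × 171 = 0.0445 W/m².
Total ΔF = 4.7922 + 0.6511 + 0.0445 = 5.4878 W/m².
ΔT = λ ΔF = 0.74 × 5.49 = 4.0626 K.

ΔF = 5.49 W/m²; ΔT = 4.06 K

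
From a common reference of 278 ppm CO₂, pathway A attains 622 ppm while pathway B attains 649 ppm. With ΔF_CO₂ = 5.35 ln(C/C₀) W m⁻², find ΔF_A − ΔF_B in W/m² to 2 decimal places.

ΔF_A = 5.35 ln(622/278) = 5.35 × 0.80532 = 4.3085 W/m².
ΔF_B = 5.35 ln(649/278) = 5.35 × 0.84781 = 4.5358 W/m².
Difference: 4.3085 − 4.5358 = -0.2273 W/m².

ΔF_A − ΔF_B = -0.23 W/m²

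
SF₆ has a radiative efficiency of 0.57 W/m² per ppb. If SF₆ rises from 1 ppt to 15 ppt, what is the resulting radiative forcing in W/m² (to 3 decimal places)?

SF₆: Δ = 15 − 1 = 14 ppt = 0.014 ppb; ΔF = 0.57 × 0.014 = 0.0080 W/m².

ΔF = 0.008 W/m²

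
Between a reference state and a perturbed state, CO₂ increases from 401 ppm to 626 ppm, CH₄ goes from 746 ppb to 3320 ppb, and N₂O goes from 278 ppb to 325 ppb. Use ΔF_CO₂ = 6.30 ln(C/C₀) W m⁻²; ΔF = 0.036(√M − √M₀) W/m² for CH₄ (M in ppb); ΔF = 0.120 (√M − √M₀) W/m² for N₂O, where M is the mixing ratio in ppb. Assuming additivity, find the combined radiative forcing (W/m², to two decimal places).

CO₂: 6.30 × ln(626/401) = 6.30 × ln(1.56110) = 6.30 × 0.44539 = 2.8060 W/m².
CH₄: 0.036 × (√3320 − √746) = 0.036 × (57.6194 − 27.3130) = 0.036 × 30.3064 = 1.0910 W/m².
N₂O: 0.120 × (√325 − √278) = 0.120 × (18.0278 − 16.6733) = 0.120 × 1.3545 = 0.1625 W/m².
Total ΔF = 2.8060 + 1.0910 + 0.1625 = 4.0595 W/m².

ΔF = 4.06 W/m²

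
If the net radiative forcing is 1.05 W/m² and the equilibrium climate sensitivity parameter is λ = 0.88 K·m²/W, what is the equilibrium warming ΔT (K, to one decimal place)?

ΔT = λ ΔF = 0.88 × 1.05 = 0.9240 K.

ΔT = 0.9 K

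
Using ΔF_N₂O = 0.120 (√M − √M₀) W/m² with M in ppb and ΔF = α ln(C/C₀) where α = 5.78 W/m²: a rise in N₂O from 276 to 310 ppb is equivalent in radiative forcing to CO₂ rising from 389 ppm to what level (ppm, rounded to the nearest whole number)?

N₂O forcing: 0.120 × (√310 − √276) = 0.120 × (17.6068 − 16.6132) = 0.120 × 0.9936 = 0.11923 W/m².
Set 5.78 ln(C/389) = 0.11923: ln(C/389) = 0.11923/5.78 = 0.02063, so C = 389 × e^0.02063 = 389 × 1.02084 = 397.11 ppm.

C ≈ 397 ppm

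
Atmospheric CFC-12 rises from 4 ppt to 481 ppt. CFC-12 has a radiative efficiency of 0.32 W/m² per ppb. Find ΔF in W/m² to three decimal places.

CFC-12: Δ = 481 − 4 = 477 ppt = 0.477 ppb; ΔF = 0.32 × 0.477 = 0.1526 W/m².

ΔF = 0.153 W/m²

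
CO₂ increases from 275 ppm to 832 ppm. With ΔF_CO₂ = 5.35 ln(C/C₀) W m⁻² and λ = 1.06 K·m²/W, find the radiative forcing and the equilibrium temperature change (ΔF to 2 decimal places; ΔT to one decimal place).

ΔF = 5.92 W/m²; ΔT = 6.3 K

CO₂: 5.35 × ln(832/275) = 5.35 × ln(3.02545) = 5.35 × 1.10706 = 5.9228 W/m².
ΔT = λ ΔF = 1.06 × 5.92 = 6.2752 K.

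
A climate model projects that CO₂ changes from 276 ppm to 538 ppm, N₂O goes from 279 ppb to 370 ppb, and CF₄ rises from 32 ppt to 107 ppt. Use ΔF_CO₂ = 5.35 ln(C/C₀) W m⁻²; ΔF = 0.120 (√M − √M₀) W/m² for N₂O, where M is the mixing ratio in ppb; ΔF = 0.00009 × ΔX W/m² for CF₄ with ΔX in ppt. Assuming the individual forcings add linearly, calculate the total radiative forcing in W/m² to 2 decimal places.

ΔF = 3.88 W/m²

CO₂: 5.35 × ln(538/276) = 5.35 × ln(1.94928) = 5.35 × 0.66746 = 3.5709 W/m².
N₂O: 0.120 × (√370 − √279) = 0.120 × (19.2354 − 16.7033) = 0.120 × 2.5321 = 0.3039 W/m².
CF₄: ΔF = 0.00009 × (107 − 32) = 0.00009 × 75 = 0.0068 W/m².
Total ΔF = 3.5709 + 0.3039 + 0.0068 = 3.8816 W/m².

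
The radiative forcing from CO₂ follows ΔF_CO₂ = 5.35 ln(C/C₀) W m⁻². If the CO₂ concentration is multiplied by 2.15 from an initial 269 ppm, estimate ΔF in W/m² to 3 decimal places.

ΔF = 4.095 W/m²

Because the forcing depends only on the ratio C/C₀, the initial concentration does not enter.
ΔF = 5.35 × ln(2.15) = 5.35 × 0.76547 = 4.0953 W/m².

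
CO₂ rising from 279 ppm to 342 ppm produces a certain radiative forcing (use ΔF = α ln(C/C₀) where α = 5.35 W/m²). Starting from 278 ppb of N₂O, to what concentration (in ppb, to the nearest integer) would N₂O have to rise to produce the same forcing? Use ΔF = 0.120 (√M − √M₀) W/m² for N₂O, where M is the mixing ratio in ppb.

CO₂ forcing: 5.35 × ln(342/279) = 5.35 × 0.203599 = 1.08925 W/m².
Set 0.120(√M − √278) = 1.08925: √M = 1.08925/0.120 + √278 = 9.0771 + 16.6733 = 25.7504.
M = (25.7504)² = 663.08 ppb.

M ≈ 663 ppb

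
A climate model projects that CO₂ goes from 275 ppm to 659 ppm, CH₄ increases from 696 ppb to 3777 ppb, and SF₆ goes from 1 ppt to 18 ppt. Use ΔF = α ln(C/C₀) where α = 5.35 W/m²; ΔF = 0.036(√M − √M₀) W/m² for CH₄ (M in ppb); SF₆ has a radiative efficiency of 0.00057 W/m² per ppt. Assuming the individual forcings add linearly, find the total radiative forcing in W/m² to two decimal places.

ΔF = 5.95 W/m²

CO₂: 5.35 × ln(659/275) = 5.35 × ln(2.39636) = 5.35 × 0.87395 = 4.6756 W/m².
CH₄: 0.036 × (√3777 − √696) = 0.036 × (61.4573 − 26.3818) = 0.036 × 35.0755 = 1.2627 W/m².
SF₆: ΔF = 0.00057 × (18 − 1) = 0.00057 × 17 = 0.0097 W/m².
Total ΔF = 4.6756 + 1.2627 + 0.0097 = 5.9480 W/m².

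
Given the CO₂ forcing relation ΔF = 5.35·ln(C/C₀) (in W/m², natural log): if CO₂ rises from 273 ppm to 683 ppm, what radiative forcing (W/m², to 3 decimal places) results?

ΔF = 4.906 W/m²

CO₂ absorption bands are partially saturated, so forcing scales with the logarithm of the concentration ratio.
CO₂: 5.35 × ln(683/273) = 5.35 × ln(2.50183) = 5.35 × 0.91702 = 4.9061 W/m².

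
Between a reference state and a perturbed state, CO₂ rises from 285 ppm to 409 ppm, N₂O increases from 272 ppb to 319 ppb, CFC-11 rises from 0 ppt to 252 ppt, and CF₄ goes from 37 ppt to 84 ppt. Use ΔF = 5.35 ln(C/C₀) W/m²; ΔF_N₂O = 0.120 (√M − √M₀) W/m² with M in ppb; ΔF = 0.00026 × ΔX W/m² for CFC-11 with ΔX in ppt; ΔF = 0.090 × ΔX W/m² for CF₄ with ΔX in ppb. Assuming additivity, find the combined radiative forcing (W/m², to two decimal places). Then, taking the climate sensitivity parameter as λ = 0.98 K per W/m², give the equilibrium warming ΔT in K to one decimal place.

CO₂: 5.35 × ln(409/285) = 5.35 × ln(1.43509) = 5.35 × 0.36123 = 1.9326 W/m².
N₂O: 0.120 × (√319 − √272) = 0.120 × (17.8606 − 16.4924) = 0.120 × 1.3682 = 0.1642 W/m².
CFC-11: ΔF = 0.00026 × (252 − 0) = 0.00026 × 252 = 0.0655 W/m².
CF₄: Δ = 84 − 37 = 47 ppt = 0.047 ppb; ΔF = 0.090 × 0.047 = 0.0042 W/m².
Total ΔF = 1.9326 + 0.1642 + 0.0655 + 0.0042 = 2.1665 W/m².
ΔT = λ ΔF = 0.98 × 2.17 = 2.1266 K.

ΔF = 2.17 W/m²; ΔT = 2.1 K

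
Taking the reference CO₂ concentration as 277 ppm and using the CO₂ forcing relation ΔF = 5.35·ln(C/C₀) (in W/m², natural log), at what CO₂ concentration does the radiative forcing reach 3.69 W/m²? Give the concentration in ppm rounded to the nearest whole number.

Set 5.35 ln(C/277) = 3.69, so ln(C/277) = 3.69/5.35 = 0.68972.
Then C/277 = e^0.68972 = 1.99316, giving C = 277 × 1.99316 = 552.11 ppm.

C ≈ 552 ppm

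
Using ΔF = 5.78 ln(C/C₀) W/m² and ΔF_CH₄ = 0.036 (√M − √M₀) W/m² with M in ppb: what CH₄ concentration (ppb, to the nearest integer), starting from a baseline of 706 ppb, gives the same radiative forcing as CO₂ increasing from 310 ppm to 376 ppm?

CO₂ forcing: 5.78 × ln(376/310) = 5.78 × 0.193017 = 1.11564 W/m².
Set 0.036(√M − √706) = 1.11564: √M = 1.11564/0.036 + √706 = 30.9900 + 26.5707 = 57.5607.
M = (57.5607)² = 3313.23 ppb.

M ≈ 3313 ppb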